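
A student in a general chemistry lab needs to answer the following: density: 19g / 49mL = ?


ρ = mass/volume
= 19/49
= 0.388 g/mL

0.388 g/mL


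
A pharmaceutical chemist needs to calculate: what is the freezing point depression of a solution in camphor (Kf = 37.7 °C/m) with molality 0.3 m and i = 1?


ΔTf = Kf × m × i
= 37.7 × 0.3 × 1
= 11.31 °C

11.31 °C


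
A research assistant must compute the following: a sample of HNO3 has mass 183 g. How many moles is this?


M(HNO3) = 63.02 g/mol
n = mass/M = 183/63.02 = 2.9038 mol

2.9038 mol


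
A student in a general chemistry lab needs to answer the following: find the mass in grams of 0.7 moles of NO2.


M(NO2) = 46.01 g/mol
mass = n × M = 0.7 × 46.01 = 32.21 g

32.21 g


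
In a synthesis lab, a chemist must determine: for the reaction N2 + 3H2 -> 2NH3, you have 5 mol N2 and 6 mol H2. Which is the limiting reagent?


Mole ratio available / coefficient:
  N2: 5/1 = 5.000
  H2: 6/3 = 2.000
Smaller ratio is limiting.

H2


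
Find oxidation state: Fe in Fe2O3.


2x + 3(-2) = 0, so x = +3
Oxidation number: +3

+3


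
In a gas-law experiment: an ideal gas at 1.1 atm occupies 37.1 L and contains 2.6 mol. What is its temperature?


PV = nRT  (R = 0.08206 L·atm/(mol·K))
T = PV/(nR) = 1.1×37.1/(2.6×0.08206)
= 40.81/0.213356
= 191.28 K

191.28 K


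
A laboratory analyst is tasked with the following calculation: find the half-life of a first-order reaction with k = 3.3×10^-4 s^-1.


t½ = ln2/k = 0.693147/(3.3×10^-4 s^-1)
= 2100 s

2100 s


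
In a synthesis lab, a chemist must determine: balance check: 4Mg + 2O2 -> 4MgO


Equation: 4Mg + 2O2 -> 4MgO
Check atoms: Mg: 4=4, O: 4=4
Balanced

Yes, balanced


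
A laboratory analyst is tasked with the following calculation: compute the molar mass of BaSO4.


M(BaSO4) = 1×137.33 + 1×32.07 + 4×16.0
= 137.33 + 32.07 + 64.0
= 233.4 g/mol

233.4 g/mol


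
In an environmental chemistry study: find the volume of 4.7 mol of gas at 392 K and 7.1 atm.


PV = nRT  (R = 0.08206 L·atm/(mol·K))
V = nRT/P = 4.7×0.08206×392/7.1
= 21.294 L

21.294 L


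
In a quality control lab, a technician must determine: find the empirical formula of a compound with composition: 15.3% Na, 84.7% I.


Assume 100 g sample. Moles of each element:
  Na: 15.3/22.99 = 0.666 mol
  I: 84.7/126.9 = 0.667 mol
Divide by smallest (0.666):
  Na: 0.666/0.666 = 1.0
  I: 0.667/0.666 = 1.0
Empirical formula: NaI

NaI


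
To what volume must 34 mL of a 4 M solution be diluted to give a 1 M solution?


C1V1 = C2V2
4 × 34 = 1 × V2
V2 = 136/1 = 136.0 mL

136.0 mL


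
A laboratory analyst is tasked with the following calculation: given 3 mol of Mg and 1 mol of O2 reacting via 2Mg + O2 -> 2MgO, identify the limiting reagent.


Mole ratio available / coefficient:
  Mg: 3/2 = 1.500
  O2: 1/1 = 1.000
Smaller ratio is limiting.

O2


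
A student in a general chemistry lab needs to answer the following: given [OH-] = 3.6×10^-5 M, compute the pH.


pOH = -log10([OH-]) = -log10(3.6×10^-5)
= 5 - log10(3.6) = 4.44
pH = 14 - pOH = 14 - 4.44 = 9.56

9.56


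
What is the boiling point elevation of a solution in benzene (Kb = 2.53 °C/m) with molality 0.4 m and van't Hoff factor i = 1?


ΔTb = Kb × m × i
= 2.53 × 0.4 × 1
= 1.012 °C

1.012 °C


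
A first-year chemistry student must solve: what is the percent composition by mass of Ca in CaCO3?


M(CaCO3) = 1×40.08 + 1×12.01 + 3×16.0 = 100.09 g/mol
Mass of Ca = 1 × 40.08 = 40.08 g/mol
% Ca = 40.08/100.09 × 100 = 40.04%

40.04%


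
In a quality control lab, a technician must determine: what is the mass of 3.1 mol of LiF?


M(LiF) = 25.94 g/mol
mass = n × M = 3.1 × 25.94 = 80.41 g

80.41 g


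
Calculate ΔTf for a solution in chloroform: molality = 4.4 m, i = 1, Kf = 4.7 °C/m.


ΔTf = Kf × m × i
= 4.7 × 4.4 × 1
= 20.68 °C

20.68 °C


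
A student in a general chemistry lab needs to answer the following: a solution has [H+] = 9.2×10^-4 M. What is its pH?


pH = -log10([H+]) = -log10(9.2×10^-4)
= 4 - log10(9.2)
= 4 - 0.96
= 3.04

3.04


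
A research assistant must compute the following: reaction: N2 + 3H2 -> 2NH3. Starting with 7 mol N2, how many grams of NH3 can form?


Mole ratio NH3:N2 = 2:1
n(NH3) = 7 × 2/1 = 14.000 mol
mass = 14.000 × 17.03 = 238.42 g

238.42 g


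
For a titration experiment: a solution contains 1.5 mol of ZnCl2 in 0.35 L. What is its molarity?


M = n/V = 1.5/0.35 = 4.286 mol/L

4.286 M


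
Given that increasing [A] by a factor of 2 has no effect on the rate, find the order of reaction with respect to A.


rate ∝ [A]^n
rate ∝ [A]^0
Order in A: 0

0


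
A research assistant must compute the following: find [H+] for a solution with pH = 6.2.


[H+] = 10^(-pH) = 10^(-6.2)
= 6.31×10^-7 M

6.31×10^-7 M


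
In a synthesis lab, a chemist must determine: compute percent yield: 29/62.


% yield = actual/theoretical × 100
= 29/62 × 100
= 46.77%

46.77%


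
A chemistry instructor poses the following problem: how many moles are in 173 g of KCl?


M(KCl) = 74.55 g/mol
n = mass/M = 173/74.55 = 2.3206 mol

2.3206 mol


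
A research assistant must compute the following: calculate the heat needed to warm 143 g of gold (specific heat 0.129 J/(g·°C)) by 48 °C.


q = mcΔT = 143 × 0.129 × 48
= 885.46 J

885.46 J


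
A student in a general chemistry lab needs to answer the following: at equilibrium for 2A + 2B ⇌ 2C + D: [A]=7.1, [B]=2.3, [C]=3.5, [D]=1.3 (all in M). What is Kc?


Kc = [C]^2[D]/([A]^2[B]^2)
= (3.5^2 × 1.3^1)/(7.1^2 × 2.3^2)
= 15.925/266.6689
= 0.05972

0.05972


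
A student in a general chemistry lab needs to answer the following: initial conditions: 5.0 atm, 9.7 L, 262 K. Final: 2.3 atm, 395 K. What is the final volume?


P1V1/T1 = P2V2/T2
V2 = P1V1T2/(T1P2)
= 5.0×9.7×395/(262×2.3)
= 31.791 L

31.791 L


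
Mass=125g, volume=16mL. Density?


ρ = mass/volume
= 125/16
= 7.812 g/mL

7.812 g/mL


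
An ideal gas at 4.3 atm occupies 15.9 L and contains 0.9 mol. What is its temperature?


PV = nRT  (R = 0.08206 L·atm/(mol·K))
T = PV/(nR) = 4.3×15.9/(0.9×0.08206)
= 68.37/0.073854
= 925.75 K

925.75 K


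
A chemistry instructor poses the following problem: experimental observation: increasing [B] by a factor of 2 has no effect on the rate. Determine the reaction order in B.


rate ∝ [B]^n
rate ∝ [B]^0
Order in B: 0

0


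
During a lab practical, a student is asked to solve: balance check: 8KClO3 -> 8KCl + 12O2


Equation: 8KClO3 -> 8KCl + 12O2
Check atoms: Cl: 8=8, K: 8=8, O: 24=24
Balanced

Yes, balanced


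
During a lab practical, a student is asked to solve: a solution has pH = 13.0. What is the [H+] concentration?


[H+] = 10^(-pH) = 10^(-13.0)
= 1.0×10^-13 M

1.0×10^-13 M


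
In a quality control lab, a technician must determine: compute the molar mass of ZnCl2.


M(ZnCl2) = 1×65.38 + 2×35.45
= 65.38 + 70.9
= 136.28 g/mol

136.28 g/mol


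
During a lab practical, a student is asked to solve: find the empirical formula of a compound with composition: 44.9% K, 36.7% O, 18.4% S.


Assume 100 g sample. Moles of each element:
  K: 44.9/39.1 = 1.148 mol
  O: 36.7/16.0 = 2.294 mol
  S: 18.4/32.07 = 0.574 mol
Divide by smallest (0.574):
  K: 1.148/0.574 = 2.0
  O: 2.294/0.574 = 4.0
  S: 0.574/0.574 = 1.0
Empirical formula: K2SO4

K2SO4


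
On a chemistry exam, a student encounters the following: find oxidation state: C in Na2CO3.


2(+1) + x + 3(-2) = 0, so x = +4
Oxidation number: +4

+4


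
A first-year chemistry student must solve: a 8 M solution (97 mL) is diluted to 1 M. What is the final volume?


C1V1 = C2V2
8 × 97 = 1 × V2
V2 = 776/1 = 776.0 mL

776.0 mL


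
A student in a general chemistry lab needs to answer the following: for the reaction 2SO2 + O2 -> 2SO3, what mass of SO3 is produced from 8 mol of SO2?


Mole ratio SO3:SO2 = 2:2
n(SO3) = 8 × 2/2 = 8.000 mol
mass = 8.000 × 80.07 = 640.56 g

640.56 g


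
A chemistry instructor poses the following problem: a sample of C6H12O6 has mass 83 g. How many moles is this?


M(C6H12O6) = 180.16 g/mol
n = mass/M = 83/180.16 = 0.4607 mol

0.4607 mol


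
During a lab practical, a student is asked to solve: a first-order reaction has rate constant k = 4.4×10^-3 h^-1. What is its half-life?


t½ = ln2/k = 0.693147/(4.4×10^-3 h^-1)
= 157.5 h

157.5 h


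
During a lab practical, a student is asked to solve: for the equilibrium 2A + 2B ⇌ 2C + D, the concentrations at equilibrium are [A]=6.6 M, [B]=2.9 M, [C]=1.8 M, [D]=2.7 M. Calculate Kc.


Kc = [C]^2[D]/([A]^2[B]^2)
= (1.8^2 × 2.7^1)/(6.6^2 × 2.9^2)
= 8.748/366.3396
= 0.02388

0.02388


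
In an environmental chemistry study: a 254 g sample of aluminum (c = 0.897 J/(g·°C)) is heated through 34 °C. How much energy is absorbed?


q = mcΔT = 254 × 0.897 × 34
= 7746.49 J

7746.49 J


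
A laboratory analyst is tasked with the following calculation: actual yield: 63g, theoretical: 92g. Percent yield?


% yield = actual/theoretical × 100
= 63/92 × 100
= 68.48%

68.48%


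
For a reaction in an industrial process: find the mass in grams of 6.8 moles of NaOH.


M(NaOH) = 40.0 g/mol
mass = n × M = 6.8 × 40.0 = 272.00 g

272.00 g


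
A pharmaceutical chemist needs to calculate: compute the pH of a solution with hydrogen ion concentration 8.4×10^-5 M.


pH = -log10([H+]) = -log10(8.4×10^-5)
= 5 - log10(8.4)
= 5 - 0.92
= 4.08

4.08


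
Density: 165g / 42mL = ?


ρ = mass/volume
= 165/42
= 3.929 g/mL

3.929 g/mL


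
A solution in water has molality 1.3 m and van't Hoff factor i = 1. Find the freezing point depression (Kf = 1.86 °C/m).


ΔTf = Kf × m × i
= 1.86 × 1.3 × 1
= 2.418 °C

2.418 °C


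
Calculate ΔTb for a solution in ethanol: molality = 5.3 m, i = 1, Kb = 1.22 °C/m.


ΔTb = Kb × m × i
= 1.22 × 5.3 × 1
= 6.466 °C

6.466 °C


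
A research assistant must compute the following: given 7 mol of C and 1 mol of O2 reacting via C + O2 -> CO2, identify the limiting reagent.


Mole ratio available / coefficient:
  C: 7/1 = 7.000
  O2: 1/1 = 1.000
Smaller ratio is limiting.

O2


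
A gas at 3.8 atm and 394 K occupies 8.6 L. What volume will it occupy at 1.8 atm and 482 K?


P1V1/T1 = P2V2/T2
V2 = P1V1T2/(T1P2)
= 3.8×8.6×482/(394×1.8)
= 22.211 L

22.211 L


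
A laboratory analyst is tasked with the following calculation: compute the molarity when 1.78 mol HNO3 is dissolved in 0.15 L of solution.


M = n/V = 1.78/0.15 = 11.867 mol/L

11.867 M


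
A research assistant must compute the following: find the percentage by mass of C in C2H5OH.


M(C2H5OH) = 2×12.01 + 6×1.008 + 1×16.0 = 46.068 g/mol
Mass of C = 2 × 12.01 = 24.02 g/mol
% C = 24.02/46.068 × 100 = 52.14%

52.14%


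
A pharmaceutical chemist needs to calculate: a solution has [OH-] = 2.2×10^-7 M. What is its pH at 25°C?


pOH = -log10([OH-]) = -log10(2.2×10^-7)
= 7 - log10(2.2) = 6.66
pH = 14 - pOH = 14 - 6.66 = 7.34

7.34


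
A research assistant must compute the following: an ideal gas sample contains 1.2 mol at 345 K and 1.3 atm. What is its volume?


PV = nRT  (R = 0.08206 L·atm/(mol·K))
V = nRT/P = 1.2×0.08206×345/1.3
= 26.133 L

26.133 L


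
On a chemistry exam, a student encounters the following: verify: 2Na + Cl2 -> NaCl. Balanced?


Equation: 2Na + Cl2 -> NaCl
Check atoms: Cl: 2≠1, Na: 2≠1
Not balanced

No, not balanced


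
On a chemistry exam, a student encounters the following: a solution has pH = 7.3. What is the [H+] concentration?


[H+] = 10^(-pH) = 10^(-7.3)
= 5.01×10^-8 M

5.01×10^-8 M


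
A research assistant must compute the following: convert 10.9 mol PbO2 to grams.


M(PbO2) = 239.2 g/mol
mass = n × M = 10.9 × 239.2 = 2607.28 g

2607.28 g


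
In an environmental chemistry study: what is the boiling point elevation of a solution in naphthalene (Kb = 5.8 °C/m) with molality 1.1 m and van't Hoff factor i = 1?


ΔTb = Kb × m × i
= 5.8 × 1.1 × 1
= 6.38 °C

6.38 °C


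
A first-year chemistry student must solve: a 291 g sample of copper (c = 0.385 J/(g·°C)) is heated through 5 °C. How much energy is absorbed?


q = mcΔT = 291 × 0.385 × 5
= 560.18 J

560.18 J


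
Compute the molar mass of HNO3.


M(HNO3) = 1×1.008 + 1×14.01 + 3×16.0
= 1.01 + 14.01 + 48.0
= 63.02 g/mol

63.02 g/mol


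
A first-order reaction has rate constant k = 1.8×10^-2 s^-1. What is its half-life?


t½ = ln2/k = 0.693147/(1.8×10^-2 s^-1)
= 38.51 s

38.51 s


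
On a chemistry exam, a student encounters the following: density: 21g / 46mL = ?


ρ = mass/volume
= 21/46
= 0.457 g/mL

0.457 g/mL


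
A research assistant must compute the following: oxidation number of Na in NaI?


Group 1 metal: +1
Oxidation number: +1

+1


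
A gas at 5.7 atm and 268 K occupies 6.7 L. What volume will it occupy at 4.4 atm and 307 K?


P1V1/T1 = P2V2/T2
V2 = P1V1T2/(T1P2)
= 5.7×6.7×307/(268×4.4)
= 9.943 L

9.943 L


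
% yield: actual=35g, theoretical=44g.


% yield = actual/theoretical × 100
= 35/44 × 100
= 79.55%

79.55%


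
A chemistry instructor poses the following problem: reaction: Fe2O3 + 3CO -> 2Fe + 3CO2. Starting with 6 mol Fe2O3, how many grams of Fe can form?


Mole ratio Fe:Fe2O3 = 2:1
n(Fe) = 6 × 2/1 = 12.000 mol
mass = 12.000 × 55.85 = 670.2 g

670.2 g


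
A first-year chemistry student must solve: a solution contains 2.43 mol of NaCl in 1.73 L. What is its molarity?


M = n/V = 2.43/1.73 = 1.405 mol/L

1.405 M


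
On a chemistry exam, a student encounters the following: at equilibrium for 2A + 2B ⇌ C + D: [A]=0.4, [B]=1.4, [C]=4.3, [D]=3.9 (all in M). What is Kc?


Kc = [C][D]/([A]^2[B]^2)
= (4.3^1 × 3.9^1)/(0.4^2 × 1.4^2)
= 16.77/0.3136
= 53.48

53.48


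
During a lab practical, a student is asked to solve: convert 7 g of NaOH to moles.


M(NaOH) = 40.0 g/mol
n = mass/M = 7/40.0 = 0.175 mol

0.175 mol


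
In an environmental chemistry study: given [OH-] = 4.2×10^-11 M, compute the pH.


pOH = -log10([OH-]) = -log10(4.2×10^-11)
= 11 - log10(4.2) = 10.38
pH = 14 - pOH = 14 - 10.38 = 3.62

3.62


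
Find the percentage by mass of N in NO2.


M(NO2) = 1×14.01 + 2×16.0 = 46.01 g/mol
Mass of N = 1 × 14.01 = 14.01 g/mol
% N = 14.01/46.01 × 100 = 30.45%

30.45%


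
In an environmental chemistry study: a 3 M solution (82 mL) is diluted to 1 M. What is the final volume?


C1V1 = C2V2
3 × 82 = 1 × V2
V2 = 246/1 = 246.0 mL

246.0 mL


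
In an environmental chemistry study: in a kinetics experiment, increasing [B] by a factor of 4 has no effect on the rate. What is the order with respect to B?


rate ∝ [B]^n
rate ∝ [B]^0
Order in B: 0

0


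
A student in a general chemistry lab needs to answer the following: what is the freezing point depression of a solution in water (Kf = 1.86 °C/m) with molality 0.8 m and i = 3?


ΔTf = Kf × m × i
= 1.86 × 0.8 × 3
= 4.464 °C

4.464 °C


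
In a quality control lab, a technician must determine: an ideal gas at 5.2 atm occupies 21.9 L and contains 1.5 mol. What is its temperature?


PV = nRT  (R = 0.08206 L·atm/(mol·K))
T = PV/(nR) = 5.2×21.9/(1.5×0.08206)
= 113.88/0.123090
= 925.18 K

925.18 K


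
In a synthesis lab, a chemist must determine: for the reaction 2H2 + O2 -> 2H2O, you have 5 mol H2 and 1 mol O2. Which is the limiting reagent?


Mole ratio available / coefficient:
  H2: 5/2 = 2.500
  O2: 1/1 = 1.000
Smaller ratio is limiting.

O2


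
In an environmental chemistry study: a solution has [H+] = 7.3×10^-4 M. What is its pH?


pH = -log10([H+]) = -log10(7.3×10^-4)
= 4 - log10(7.3)
= 4 - 0.86
= 3.14

3.14


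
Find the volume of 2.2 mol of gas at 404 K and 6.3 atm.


PV = nRT  (R = 0.08206 L·atm/(mol·K))
V = nRT/P = 2.2×0.08206×404/6.3
= 11.577 L

11.577 L


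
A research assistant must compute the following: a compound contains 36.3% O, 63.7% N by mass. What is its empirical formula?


Assume 100 g sample. Moles of each element:
  O: 36.3/16.0 = 2.269 mol
  N: 63.7/14.01 = 4.547 mol
Divide by smallest (2.269):
  O: 2.269/2.269 = 1.0
  N: 4.547/2.269 = 2.0
Empirical formula: N2O

N2O


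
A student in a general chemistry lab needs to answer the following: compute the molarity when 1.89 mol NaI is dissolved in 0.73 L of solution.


M = n/V = 1.89/0.73 = 2.589 mol/L

2.589 M


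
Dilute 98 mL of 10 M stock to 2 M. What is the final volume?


C1V1 = C2V2
10 × 98 = 2 × V2
V2 = 980/2 = 490.0 mL

490.0 mL


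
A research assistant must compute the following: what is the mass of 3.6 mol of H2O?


M(H2O) = 18.02 g/mol
mass = n × M = 3.6 × 18.02 = 64.87 g

64.87 g


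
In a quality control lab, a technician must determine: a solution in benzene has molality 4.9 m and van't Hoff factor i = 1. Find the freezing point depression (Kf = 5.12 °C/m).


ΔTf = Kf × m × i
= 5.12 × 4.9 × 1
= 25.088 °C

25.088 °C


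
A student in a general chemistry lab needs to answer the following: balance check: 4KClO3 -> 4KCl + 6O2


Equation: 4KClO3 -> 4KCl + 6O2
Check atoms: Cl: 4=4, K: 4=4, O: 12=12
Balanced

Yes, balanced


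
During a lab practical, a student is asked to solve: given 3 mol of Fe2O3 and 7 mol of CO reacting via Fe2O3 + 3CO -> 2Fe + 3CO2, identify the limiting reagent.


Mole ratio available / coefficient:
  Fe2O3: 3/1 = 3.000
  CO: 7/3 = 2.333
Smaller ratio is limiting.

CO


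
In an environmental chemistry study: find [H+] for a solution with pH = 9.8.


[H+] = 10^(-pH) = 10^(-9.8)
= 1.58×10^-10 M

1.58×10^-10 M


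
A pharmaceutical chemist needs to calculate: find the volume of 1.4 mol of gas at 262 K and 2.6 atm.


PV = nRT  (R = 0.08206 L·atm/(mol·K))
V = nRT/P = 1.4×0.08206×262/2.6
= 11.577 L

11.577 L


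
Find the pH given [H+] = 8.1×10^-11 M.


pH = -log10([H+]) = -log10(8.1×10^-11)
= 11 - log10(8.1)
= 11 - 0.91
= 10.09

10.09


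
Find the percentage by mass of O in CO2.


M(CO2) = 1×12.01 + 2×16.0 = 44.01 g/mol
Mass of O = 2 × 16.0 = 32.00 g/mol
% O = 32.00/44.01 × 100 = 72.71%

72.71%


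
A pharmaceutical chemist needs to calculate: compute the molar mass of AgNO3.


M(AgNO3) = 1×107.87 + 1×14.01 + 3×16.0
= 107.87 + 14.01 + 48.0
= 169.88 g/mol

169.88 g/mol


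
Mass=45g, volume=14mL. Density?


ρ = mass/volume
= 45/14
= 3.214 g/mL

3.214 g/mL


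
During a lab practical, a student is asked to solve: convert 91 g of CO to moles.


M(CO) = 28.01 g/mol
n = mass/M = 91/28.01 = 3.2488 mol

3.2488 mol


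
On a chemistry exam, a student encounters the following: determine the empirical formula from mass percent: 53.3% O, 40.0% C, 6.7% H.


Assume 100 g sample. Moles of each element:
  O: 53.3/16.0 = 3.331 mol
  C: 40.0/12.01 = 3.331 mol
  H: 6.7/1.008 = 6.647 mol
Divide by smallest (3.331):
  O: 3.331/3.331 = 1.0
  C: 3.331/3.331 = 1.0
  H: 6.647/3.331 = 2.0
Empirical formula: CH2O

CH2O


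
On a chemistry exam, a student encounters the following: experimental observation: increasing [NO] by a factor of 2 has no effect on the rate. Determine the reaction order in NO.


rate ∝ [NO]^n
rate ∝ [NO]^0
Order in NO: 0

0


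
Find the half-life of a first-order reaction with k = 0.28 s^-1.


t½ = ln2/k = 0.693147/(0.28 s^-1)
= 2.476 s

2.476 s


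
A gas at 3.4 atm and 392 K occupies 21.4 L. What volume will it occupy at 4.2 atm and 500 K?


P1V1/T1 = P2V2/T2
V2 = P1V1T2/(T1P2)
= 3.4×21.4×500/(392×4.2)
= 22.097 L

22.097 L


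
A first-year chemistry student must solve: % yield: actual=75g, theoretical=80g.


% yield = actual/theoretical × 100
= 75/80 × 100
= 93.75%

93.75%


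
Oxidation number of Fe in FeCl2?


x + 2(-1) = 0, so x = +2
Oxidation number: +2

+2


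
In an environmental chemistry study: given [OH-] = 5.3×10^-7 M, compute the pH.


pOH = -log10([OH-]) = -log10(5.3×10^-7)
= 7 - log10(5.3) = 6.28
pH = 14 - pOH = 14 - 6.28 = 7.72

7.72


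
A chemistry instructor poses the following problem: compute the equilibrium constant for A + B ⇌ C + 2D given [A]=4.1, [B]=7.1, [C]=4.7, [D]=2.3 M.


Kc = [C][D]^2/([A][B])
= (4.7^1 × 2.3^2)/(4.1^1 × 7.1^1)
= 24.863/29.11
= 0.8541

0.8541


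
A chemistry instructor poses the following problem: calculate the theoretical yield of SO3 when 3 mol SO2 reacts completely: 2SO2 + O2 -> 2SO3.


Mole ratio SO3:SO2 = 2:2
n(SO3) = 3 × 2/2 = 3.000 mol
mass = 3.000 × 80.07 = 240.21 g

240.21 g


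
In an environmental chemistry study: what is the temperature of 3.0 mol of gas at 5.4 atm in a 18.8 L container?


PV = nRT  (R = 0.08206 L·atm/(mol·K))
T = PV/(nR) = 5.4×18.8/(3.0×0.08206)
= 101.52/0.246180
= 412.38 K

412.38 K


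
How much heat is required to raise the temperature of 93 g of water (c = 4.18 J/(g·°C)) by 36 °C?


q = mcΔT = 93 × 4.18 × 36
= 13994.64 J

13994.64 J


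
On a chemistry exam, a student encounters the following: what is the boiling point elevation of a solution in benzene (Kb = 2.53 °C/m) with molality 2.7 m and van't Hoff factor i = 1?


ΔTb = Kb × m × i
= 2.53 × 2.7 × 1
= 6.831 °C

6.831 °C


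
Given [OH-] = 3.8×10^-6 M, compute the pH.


pOH = -log10([OH-]) = -log10(3.8×10^-6)
= 6 - log10(3.8) = 5.42
pH = 14 - pOH = 14 - 5.42 = 8.58

8.58


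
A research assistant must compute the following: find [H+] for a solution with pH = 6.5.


[H+] = 10^(-pH) = 10^(-6.5)
= 3.16×10^-7 M

3.16×10^-7 M


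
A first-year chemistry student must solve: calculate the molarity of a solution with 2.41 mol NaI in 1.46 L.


M = n/V = 2.41/1.46 = 1.651 mol/L

1.651 M


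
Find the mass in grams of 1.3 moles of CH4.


M(CH4) = 16.04 g/mol
mass = n × M = 1.3 × 16.04 = 20.85 g

20.85 g


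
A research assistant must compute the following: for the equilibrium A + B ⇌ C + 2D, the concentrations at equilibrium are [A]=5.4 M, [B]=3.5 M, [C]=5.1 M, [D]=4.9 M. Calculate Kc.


Kc = [C][D]^2/([A][B])
= (5.1^1 × 4.9^2)/(5.4^1 × 3.5^1)
= 122.451/18.9
= 6.479

6.479


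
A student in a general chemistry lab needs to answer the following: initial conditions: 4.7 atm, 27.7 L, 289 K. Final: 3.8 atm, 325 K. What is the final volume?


P1V1/T1 = P2V2/T2
V2 = P1V1T2/(T1P2)
= 4.7×27.7×325/(289×3.8)
= 38.528 L

38.528 L


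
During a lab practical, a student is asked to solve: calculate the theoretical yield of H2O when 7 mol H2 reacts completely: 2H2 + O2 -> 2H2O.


Mole ratio H2O:H2 = 2:2
n(H2O) = 7 × 2/2 = 7.000 mol
mass = 7.000 × 18.02 = 126.14 g

126.14 g


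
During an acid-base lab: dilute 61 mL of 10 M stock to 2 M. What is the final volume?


C1V1 = C2V2
10 × 61 = 2 × V2
V2 = 610/2 = 305.0 mL

305.0 mL


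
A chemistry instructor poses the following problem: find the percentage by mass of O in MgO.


M(MgO) = 1×24.31 + 1×16.0 = 40.31 g/mol
Mass of O = 1 × 16.0 = 16.00 g/mol
% O = 16.00/40.31 × 100 = 39.69%

39.69%


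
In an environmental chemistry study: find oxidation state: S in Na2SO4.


2(+1) + x + 4(-2) = 0, so x = +6
Oxidation number: +6

+6


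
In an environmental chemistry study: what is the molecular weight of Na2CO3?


M(Na2CO3) = 2×22.99 + 1×12.01 + 3×16.0
= 45.98 + 12.01 + 48.0
= 105.99 g/mol

105.99 g/mol


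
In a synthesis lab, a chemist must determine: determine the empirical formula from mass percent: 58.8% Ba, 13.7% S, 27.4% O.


Assume 100 g sample. Moles of each element:
  Ba: 58.8/137.33 = 0.428 mol
  S: 13.7/32.07 = 0.427 mol
  O: 27.4/16.0 = 1.712 mol
Divide by smallest (0.427):
  Ba: 0.428/0.427 = 1.0
  S: 0.427/0.427 = 1.0
  O: 1.712/0.427 = 4.01
Empirical formula: BaSO4

BaSO4


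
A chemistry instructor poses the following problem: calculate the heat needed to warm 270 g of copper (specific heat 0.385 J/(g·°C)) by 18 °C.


q = mcΔT = 270 × 0.385 × 18
= 1871.10 J

1871.10 J


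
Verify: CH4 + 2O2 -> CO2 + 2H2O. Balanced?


Equation: CH4 + 2O2 -> CO2 + 2H2O
Check atoms: C: 1=1, H: 4=4, O: 4=4
Balanced

Yes, balanced


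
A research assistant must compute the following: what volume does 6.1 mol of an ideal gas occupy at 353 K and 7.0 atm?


PV = nRT  (R = 0.08206 L·atm/(mol·K))
V = nRT/P = 6.1×0.08206×353/7.0
= 25.243 L

25.243 L


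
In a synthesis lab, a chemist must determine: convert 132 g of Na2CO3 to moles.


M(Na2CO3) = 105.99 g/mol
n = mass/M = 132/105.99 = 1.2454 mol

1.2454 mol


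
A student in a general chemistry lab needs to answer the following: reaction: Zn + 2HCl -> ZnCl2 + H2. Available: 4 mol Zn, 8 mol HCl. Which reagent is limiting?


Mole ratio available / coefficient:
  Zn: 4/1 = 4.000
  HCl: 8/2 = 4.000
Smaller ratio is limiting.

neither (stoichiometric); Zn and HCl are fully consumed


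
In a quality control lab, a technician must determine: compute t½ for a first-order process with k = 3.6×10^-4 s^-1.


t½ = ln2/k = 0.693147/(3.6×10^-4 s^-1)
= 1925 s

1925 s


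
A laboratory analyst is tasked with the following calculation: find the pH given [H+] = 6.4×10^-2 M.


pH = -log10([H+]) = -log10(6.4×10^-2)
= 2 - log10(6.4)
= 2 - 0.81
= 1.19

1.19


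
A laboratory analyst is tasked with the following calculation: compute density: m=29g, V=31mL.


ρ = mass/volume
= 29/31
= 0.935 g/mL

0.935 g/mL


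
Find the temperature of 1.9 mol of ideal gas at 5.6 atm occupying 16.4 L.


PV = nRT  (R = 0.08206 L·atm/(mol·K))
T = PV/(nR) = 5.6×16.4/(1.9×0.08206)
= 91.84/0.155914
= 589.04 K

589.04 K


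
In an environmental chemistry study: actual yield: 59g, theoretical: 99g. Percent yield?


% yield = actual/theoretical × 100
= 59/99 × 100
= 59.6%

59.6%


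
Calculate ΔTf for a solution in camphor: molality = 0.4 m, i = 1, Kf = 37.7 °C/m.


ΔTf = Kf × m × i
= 37.7 × 0.4 × 1
= 15.08 °C

15.08 °C


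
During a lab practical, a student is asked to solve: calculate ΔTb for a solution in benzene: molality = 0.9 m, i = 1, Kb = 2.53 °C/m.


ΔTb = Kb × m × i
= 2.53 × 0.9 × 1
= 2.277 °C

2.277 °C


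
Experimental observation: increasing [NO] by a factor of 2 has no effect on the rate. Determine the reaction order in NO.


rate ∝ [NO]^n
rate ∝ [NO]^0
Order in NO: 0

0


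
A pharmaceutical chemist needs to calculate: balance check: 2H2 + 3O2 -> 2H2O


Equation: 2H2 + 3O2 -> 2H2O
Check atoms: H: 4=4, O: 6≠2
Not balanced

No, not balanced


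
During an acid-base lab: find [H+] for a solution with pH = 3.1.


[H+] = 10^(-pH) = 10^(-3.1)
= 7.94×10^-4 M

7.94×10^-4 M


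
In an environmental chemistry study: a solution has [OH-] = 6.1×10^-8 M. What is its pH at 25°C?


pOH = -log10([OH-]) = -log10(6.1×10^-8)
= 8 - log10(6.1) = 7.21
pH = 14 - pOH = 14 - 7.21 = 6.79

6.79


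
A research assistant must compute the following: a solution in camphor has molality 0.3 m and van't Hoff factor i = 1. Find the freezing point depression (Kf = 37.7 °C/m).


ΔTf = Kf × m × i
= 37.7 × 0.3 × 1
= 11.31 °C

11.31 °C


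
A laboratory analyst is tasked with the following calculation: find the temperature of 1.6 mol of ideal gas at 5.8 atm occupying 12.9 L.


PV = nRT  (R = 0.08206 L·atm/(mol·K))
T = PV/(nR) = 5.8×12.9/(1.6×0.08206)
= 74.82/0.131296
= 569.86 K

569.86 K


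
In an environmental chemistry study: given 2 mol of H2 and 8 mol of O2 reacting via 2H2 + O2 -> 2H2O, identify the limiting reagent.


Mole ratio available / coefficient:
  H2: 2/2 = 1.000
  O2: 8/1 = 8.000
Smaller ratio is limiting.

H2


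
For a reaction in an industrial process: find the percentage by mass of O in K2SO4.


M(K2SO4) = 2×39.1 + 1×32.07 + 4×16.0 = 174.27 g/mol
Mass of O = 4 × 16.0 = 64.00 g/mol
% O = 64.00/174.27 × 100 = 36.72%

36.72%


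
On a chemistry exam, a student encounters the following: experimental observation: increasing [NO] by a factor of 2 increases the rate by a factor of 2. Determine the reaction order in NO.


rate ∝ [NO]^n
2^n = 2 → n = 1
Order in NO: 1

1


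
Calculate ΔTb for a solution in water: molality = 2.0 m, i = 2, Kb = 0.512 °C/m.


ΔTb = Kb × m × i
= 0.512 × 2.0 × 2
= 2.048 °C

2.048 °C


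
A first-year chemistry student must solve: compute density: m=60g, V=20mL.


ρ = mass/volume
= 60/20
= 3.0 g/mL

3.0 g/mL


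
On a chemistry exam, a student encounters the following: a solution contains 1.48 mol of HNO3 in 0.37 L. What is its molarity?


M = n/V = 1.48/0.37 = 4.000 mol/L

4.000 M


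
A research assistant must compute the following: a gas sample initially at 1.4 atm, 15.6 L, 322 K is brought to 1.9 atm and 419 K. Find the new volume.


P1V1/T1 = P2V2/T2
V2 = P1V1T2/(T1P2)
= 1.4×15.6×419/(322×1.9)
= 14.957 L

14.957 L


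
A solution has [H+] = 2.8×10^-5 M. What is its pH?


pH = -log10([H+]) = -log10(2.8×10^-5)
= 5 - log10(2.8)
= 5 - 0.45
= 4.55

4.55


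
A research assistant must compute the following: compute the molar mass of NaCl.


M(NaCl) = 1×22.99 + 1×35.45
= 22.99 + 35.45
= 58.44 g/mol

58.44 g/mol


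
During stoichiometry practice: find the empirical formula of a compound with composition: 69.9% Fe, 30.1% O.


Assume 100 g sample. Moles of each element:
  Fe: 69.9/55.85 = 1.252 mol
  O: 30.1/16.0 = 1.881 mol
Divide by smallest (1.252):
  Fe: 1.252/1.252 = 1.0
  O: 1.881/1.252 = 1.5
Multiply all ratios by 2 to obtain whole numbers.
Empirical formula: Fe2O3

Fe2O3


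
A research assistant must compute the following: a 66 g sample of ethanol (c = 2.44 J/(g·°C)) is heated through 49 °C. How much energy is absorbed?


q = mcΔT = 66 × 2.44 × 49
= 7890.96 J

7890.96 J


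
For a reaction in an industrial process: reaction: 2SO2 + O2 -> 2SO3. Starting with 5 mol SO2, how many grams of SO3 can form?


Mole ratio SO3:SO2 = 2:2
n(SO3) = 5 × 2/2 = 5.000 mol
mass = 5.000 × 80.07 = 400.35 g

400.35 g


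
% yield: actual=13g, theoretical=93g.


% yield = actual/theoretical × 100
= 13/93 × 100
= 13.98%

13.98%


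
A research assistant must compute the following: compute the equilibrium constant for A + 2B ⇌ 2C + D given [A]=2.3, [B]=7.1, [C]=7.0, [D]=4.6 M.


Kc = [C]^2[D]/([A][B]^2)
= (7.0^2 × 4.6^1)/(2.3^1 × 7.1^2)
= 225.4/115.943
= 1.944

1.944


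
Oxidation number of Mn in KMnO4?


(+1) + x + 4(-2) = 0, so x = +7
Oxidation number: +7

+7


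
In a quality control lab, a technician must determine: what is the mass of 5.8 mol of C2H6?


M(C2H6) = 30.07 g/mol
mass = n × M = 5.8 × 30.07 = 174.41 g

174.41 g


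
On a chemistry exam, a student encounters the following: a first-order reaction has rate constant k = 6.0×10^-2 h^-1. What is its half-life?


t½ = ln2/k = 0.693147/(6.0×10^-2 h^-1)
= 11.55 h

11.55 h


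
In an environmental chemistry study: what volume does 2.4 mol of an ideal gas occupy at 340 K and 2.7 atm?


PV = nRT  (R = 0.08206 L·atm/(mol·K))
V = nRT/P = 2.4×0.08206×340/2.7
= 24.8 L

24.8 L


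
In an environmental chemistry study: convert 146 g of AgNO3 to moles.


M(AgNO3) = 169.88 g/mol
n = mass/M = 146/169.88 = 0.8594 mol

0.8594 mol


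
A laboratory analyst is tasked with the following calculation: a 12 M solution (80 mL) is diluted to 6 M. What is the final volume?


C1V1 = C2V2
12 × 80 = 6 × V2
V2 = 960/6 = 160.0 mL

160.0 mL


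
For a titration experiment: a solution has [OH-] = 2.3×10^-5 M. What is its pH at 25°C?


pOH = -log10([OH-]) = -log10(2.3×10^-5)
= 5 - log10(2.3) = 4.64
pH = 14 - pOH = 14 - 4.64 = 9.36

9.36


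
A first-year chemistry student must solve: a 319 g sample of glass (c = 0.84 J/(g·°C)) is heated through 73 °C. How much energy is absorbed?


q = mcΔT = 319 × 0.84 × 73
= 19561.08 J

19561.08 J


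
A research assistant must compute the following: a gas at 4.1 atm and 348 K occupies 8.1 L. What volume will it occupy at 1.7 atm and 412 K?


P1V1/T1 = P2V2/T2
V2 = P1V1T2/(T1P2)
= 4.1×8.1×412/(348×1.7)
= 23.128 L

23.128 L


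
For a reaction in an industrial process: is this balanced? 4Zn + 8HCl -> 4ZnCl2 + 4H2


Equation: 4Zn + 8HCl -> 4ZnCl2 + 4H2
Check atoms: Cl: 8=8, H: 8=8, Zn: 4=4
Balanced

Yes, balanced


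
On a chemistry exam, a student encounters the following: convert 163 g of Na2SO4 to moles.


M(Na2SO4) = 142.05 g/mol
n = mass/M = 163/142.05 = 1.1475 mol

1.1475 mol


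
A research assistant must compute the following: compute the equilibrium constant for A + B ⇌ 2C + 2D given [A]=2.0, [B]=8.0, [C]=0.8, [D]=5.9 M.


Kc = [C]^2[D]^2/([A][B])
= (0.8^2 × 5.9^2)/(2.0^1 × 8.0^1)
= 22.2784/16
= 1.392

1.392


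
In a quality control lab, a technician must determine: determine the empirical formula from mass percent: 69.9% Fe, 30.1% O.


Assume 100 g sample. Moles of each element:
  Fe: 69.9/55.85 = 1.252 mol
  O: 30.1/16.0 = 1.881 mol
Divide by smallest (1.252):
  Fe: 1.252/1.252 = 1.0
  O: 1.881/1.252 = 1.5
Multiply all ratios by 2 to obtain whole numbers.
Empirical formula: Fe2O3

Fe2O3


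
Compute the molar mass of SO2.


M(SO2) = 1×32.07 + 2×16.0
= 32.07 + 32.0
= 64.07 g/mol

64.07 g/mol


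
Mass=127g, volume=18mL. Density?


ρ = mass/volume
= 127/18
= 7.056 g/mL

7.056 g/mL


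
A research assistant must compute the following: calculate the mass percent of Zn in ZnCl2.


M(ZnCl2) = 1×65.38 + 2×35.45 = 136.28 g/mol
Mass of Zn = 1 × 65.38 = 65.38 g/mol
% Zn = 65.38/136.28 × 100 = 47.97%

47.97%


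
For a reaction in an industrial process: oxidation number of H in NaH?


H with a metal (hydride): -1
Oxidation number: -1

-1


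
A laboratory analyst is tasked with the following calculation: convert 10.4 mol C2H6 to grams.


M(C2H6) = 30.07 g/mol
mass = n × M = 10.4 × 30.07 = 312.73 g

312.73 g


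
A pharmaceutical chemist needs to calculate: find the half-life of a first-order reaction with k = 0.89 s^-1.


t½ = ln2/k = 0.693147/(0.89 s^-1)
= 0.7788 s

0.7788 s


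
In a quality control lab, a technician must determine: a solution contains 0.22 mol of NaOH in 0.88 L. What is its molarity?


M = n/V = 0.22/0.88 = 0.250 mol/L

0.250 M


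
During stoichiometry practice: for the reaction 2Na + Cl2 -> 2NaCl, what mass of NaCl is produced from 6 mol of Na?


Mole ratio NaCl:Na = 2:2
n(NaCl) = 6 × 2/2 = 6.000 mol
mass = 6.000 × 58.44 = 350.64 g

350.64 g


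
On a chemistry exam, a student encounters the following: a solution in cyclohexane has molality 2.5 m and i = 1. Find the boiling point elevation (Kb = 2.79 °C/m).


ΔTb = Kb × m × i
= 2.79 × 2.5 × 1
= 6.975 °C

6.975 °C


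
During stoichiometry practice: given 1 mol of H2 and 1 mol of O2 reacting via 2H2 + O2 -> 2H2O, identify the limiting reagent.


Mole ratio available / coefficient:
  H2: 1/2 = 0.500
  O2: 1/1 = 1.000
Smaller ratio is limiting.

H2


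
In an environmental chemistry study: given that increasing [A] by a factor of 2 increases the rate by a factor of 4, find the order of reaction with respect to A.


rate ∝ [A]^n
2^n = 4 → n = 2
Order in A: 2

2


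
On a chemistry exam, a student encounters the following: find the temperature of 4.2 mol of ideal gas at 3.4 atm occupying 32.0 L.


PV = nRT  (R = 0.08206 L·atm/(mol·K))
T = PV/(nR) = 3.4×32.0/(4.2×0.08206)
= 108.80/0.344652
= 315.68 K

315.68 K


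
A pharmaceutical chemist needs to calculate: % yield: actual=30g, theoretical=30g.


% yield = actual/theoretical × 100
= 30/30 × 100
= 100.0%

100.0%


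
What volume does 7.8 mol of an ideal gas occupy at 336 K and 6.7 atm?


PV = nRT  (R = 0.08206 L·atm/(mol·K))
V = nRT/P = 7.8×0.08206×336/6.7
= 32.099 L

32.099 L


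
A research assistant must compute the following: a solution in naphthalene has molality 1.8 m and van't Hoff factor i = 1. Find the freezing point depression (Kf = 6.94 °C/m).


ΔTf = Kf × m × i
= 6.94 × 1.8 × 1
= 12.492 °C

12.492 °C


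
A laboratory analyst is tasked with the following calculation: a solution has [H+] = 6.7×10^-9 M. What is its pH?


pH = -log10([H+]) = -log10(6.7×10^-9)
= 9 - log10(6.7)
= 9 - 0.83
= 8.17

8.17


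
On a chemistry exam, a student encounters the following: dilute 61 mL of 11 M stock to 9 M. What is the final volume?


C1V1 = C2V2
11 × 61 = 9 × V2
V2 = 671/9 = 74.56 mL

74.56 mL


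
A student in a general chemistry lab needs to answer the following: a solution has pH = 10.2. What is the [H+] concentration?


[H+] = 10^(-pH) = 10^(-10.2)
= 6.31×10^-11 M

6.31×10^-11 M


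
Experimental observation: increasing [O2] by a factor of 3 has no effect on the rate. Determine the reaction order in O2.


rate ∝ [O2]^n
rate ∝ [O2]^0
Order in O2: 0

0


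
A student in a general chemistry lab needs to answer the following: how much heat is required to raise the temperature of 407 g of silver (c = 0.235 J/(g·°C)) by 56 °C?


q = mcΔT = 407 × 0.235 × 56
= 5356.12 J

5356.12 J


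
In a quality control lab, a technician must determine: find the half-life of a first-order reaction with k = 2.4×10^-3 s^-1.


t½ = ln2/k = 0.693147/(2.4×10^-3 s^-1)
= 288.8 s

288.8 s


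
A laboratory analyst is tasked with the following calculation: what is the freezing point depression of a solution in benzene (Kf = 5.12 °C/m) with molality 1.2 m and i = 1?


ΔTf = Kf × m × i
= 5.12 × 1.2 × 1
= 6.144 °C

6.144 °C


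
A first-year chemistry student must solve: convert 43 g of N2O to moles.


M(N2O) = 44.02 g/mol
n = mass/M = 43/44.02 = 0.9768 mol

0.9768 mol


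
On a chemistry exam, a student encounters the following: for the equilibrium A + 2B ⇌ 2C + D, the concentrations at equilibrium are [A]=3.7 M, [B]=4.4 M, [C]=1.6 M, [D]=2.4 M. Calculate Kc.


Kc = [C]^2[D]/([A][B]^2)
= (1.6^2 × 2.4^1)/(3.7^1 × 4.4^2)
= 6.144/71.632
= 0.08577

0.08577


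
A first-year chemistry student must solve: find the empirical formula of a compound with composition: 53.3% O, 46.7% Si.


Assume 100 g sample. Moles of each element:
  O: 53.3/16.0 = 3.331 mol
  Si: 46.7/28.09 = 1.663 mol
Divide by smallest (1.663):
  O: 3.331/1.663 = 2.0
  Si: 1.663/1.663 = 1.0
Empirical formula: SiO2

SiO2


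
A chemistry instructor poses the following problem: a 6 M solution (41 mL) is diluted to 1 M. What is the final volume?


C1V1 = C2V2
6 × 41 = 1 × V2
V2 = 246/1 = 246.0 mL

246.0 mL


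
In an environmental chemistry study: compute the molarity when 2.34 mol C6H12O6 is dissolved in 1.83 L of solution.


M = n/V = 2.34/1.83 = 1.279 mol/L

1.279 M


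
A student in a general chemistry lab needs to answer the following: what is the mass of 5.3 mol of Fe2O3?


M(Fe2O3) = 159.7 g/mol
mass = n × M = 5.3 × 159.7 = 846.41 g

846.41 g


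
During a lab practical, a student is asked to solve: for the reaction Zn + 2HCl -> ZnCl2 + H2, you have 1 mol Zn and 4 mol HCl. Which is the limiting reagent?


Mole ratio available / coefficient:
  Zn: 1/1 = 1.000
  HCl: 4/2 = 2.000
Smaller ratio is limiting.

Zn


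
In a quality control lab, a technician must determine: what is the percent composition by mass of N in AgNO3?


M(AgNO3) = 1×107.87 + 1×14.01 + 3×16.0 = 169.88 g/mol
Mass of N = 1 × 14.01 = 14.01 g/mol
% N = 14.01/169.88 × 100 = 8.25%

8.25%


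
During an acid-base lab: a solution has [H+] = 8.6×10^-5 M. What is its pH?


pH = -log10([H+]) = -log10(8.6×10^-5)
= 5 - log10(8.6)
= 5 - 0.93
= 4.07

4.07
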